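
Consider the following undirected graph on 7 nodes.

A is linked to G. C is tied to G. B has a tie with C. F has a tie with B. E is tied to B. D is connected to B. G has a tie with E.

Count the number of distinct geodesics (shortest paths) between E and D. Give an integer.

1

The shortest distance is 2, and the only length-2 path is E–B–D. So there is exactly 1 shortest path.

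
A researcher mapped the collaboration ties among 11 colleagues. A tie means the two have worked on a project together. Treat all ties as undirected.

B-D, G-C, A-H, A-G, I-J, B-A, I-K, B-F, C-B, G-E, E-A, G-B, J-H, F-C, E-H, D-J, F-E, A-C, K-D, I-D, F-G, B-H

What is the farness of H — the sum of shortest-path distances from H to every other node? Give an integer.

17

Distances from H: A:1, B:1, C:2, D:2, E:1, F:2, G:2, I:2, J:1, K:3.
Sum = 1 + 1 + 2 + 2 + 1 + 2 + 2 + 2 + 1 + 3 = 17.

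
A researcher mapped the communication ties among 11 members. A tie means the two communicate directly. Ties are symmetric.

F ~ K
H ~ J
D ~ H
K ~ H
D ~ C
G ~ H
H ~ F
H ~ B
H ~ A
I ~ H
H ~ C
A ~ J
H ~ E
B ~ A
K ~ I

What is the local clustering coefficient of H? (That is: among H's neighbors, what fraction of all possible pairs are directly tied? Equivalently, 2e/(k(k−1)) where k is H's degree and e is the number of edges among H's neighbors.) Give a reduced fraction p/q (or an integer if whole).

1/9

H's neighbors: A, B, C, D, E, F, G, I, J, and K (k = 10).
Possible neighbor pairs: C(10,2) = 45. Edges among them: A–B, A–J, C–D, F–K, I–K → e = 5.
Clustering(H) = 5/45 = 1/9.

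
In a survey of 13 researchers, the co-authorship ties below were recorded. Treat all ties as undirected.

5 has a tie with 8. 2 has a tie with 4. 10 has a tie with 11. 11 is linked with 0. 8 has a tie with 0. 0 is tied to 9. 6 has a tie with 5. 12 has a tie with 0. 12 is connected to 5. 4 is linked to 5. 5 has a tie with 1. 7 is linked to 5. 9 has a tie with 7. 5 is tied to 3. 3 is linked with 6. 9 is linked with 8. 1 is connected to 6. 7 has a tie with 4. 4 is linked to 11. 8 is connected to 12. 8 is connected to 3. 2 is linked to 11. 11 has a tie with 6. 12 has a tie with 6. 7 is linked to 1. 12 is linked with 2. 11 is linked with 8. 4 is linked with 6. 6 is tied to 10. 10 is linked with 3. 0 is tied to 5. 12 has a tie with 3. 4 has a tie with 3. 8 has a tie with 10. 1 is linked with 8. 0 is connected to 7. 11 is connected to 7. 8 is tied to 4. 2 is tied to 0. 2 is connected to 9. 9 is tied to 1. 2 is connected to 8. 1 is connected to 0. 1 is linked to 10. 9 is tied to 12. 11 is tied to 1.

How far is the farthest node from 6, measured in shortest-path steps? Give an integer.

2

Distances from 6: 0:2, 1:1, 2:2, 3:1, 4:1, 5:1, 7:2, 8:2, 9:2, 10:1, 11:1, 12:1.
The largest is 2 (to 8, 9, 0, 2, and 7), so the eccentricity of 6 is 2.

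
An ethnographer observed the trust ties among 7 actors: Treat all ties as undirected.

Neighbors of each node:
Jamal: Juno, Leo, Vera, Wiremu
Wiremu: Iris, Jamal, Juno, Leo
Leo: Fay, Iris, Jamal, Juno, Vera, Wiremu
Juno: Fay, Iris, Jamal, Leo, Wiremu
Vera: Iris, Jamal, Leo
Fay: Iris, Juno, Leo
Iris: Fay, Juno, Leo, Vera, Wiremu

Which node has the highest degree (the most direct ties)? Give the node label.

Leo

Degrees — Fay:3, Iris:5, Jamal:4, Juno:5, Leo:6, Vera:3, Wiremu:4.
The maximum is 6, attained only by Leo.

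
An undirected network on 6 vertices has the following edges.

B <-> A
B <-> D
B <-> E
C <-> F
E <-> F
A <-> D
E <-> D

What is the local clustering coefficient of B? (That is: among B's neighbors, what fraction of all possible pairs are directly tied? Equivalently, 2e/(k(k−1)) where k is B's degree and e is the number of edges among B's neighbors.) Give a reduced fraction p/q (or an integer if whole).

B's neighbors: A, D, and E (k = 3).
Possible neighbor pairs: C(3,2) = 3. Edges among them: A–D, D–E → e = 2.
Clustering(B) = 2/3.

2/3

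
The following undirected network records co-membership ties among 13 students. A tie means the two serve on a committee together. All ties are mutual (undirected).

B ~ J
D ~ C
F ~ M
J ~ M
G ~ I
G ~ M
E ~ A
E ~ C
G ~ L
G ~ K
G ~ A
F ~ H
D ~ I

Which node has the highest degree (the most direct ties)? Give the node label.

Degrees — A:2, B:1, C:2, D:2, E:2, F:2, G:5, H:1, I:2, J:2, K:1, L:1, M:3.
The maximum is 5, attained only by G.

G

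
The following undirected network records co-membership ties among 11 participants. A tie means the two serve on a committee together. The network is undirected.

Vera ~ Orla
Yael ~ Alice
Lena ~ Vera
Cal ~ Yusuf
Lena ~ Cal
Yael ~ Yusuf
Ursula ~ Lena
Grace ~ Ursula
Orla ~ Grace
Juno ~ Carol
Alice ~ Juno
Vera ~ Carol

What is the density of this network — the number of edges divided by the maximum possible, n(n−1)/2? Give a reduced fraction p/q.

There are 12 edges and 11 nodes, so the maximum possible is C(11,2) = 55.
Density = 12/55.

12/55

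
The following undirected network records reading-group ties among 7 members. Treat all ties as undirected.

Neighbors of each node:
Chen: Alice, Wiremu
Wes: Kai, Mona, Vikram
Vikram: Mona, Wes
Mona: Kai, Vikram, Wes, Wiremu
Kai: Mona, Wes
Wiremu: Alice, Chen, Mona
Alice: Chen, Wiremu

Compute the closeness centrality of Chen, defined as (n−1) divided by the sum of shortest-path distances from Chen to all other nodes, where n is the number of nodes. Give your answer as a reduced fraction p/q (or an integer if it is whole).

Distances from Chen: Alice:1, Kai:3, Mona:2, Vikram:3, Wes:3, Wiremu:1. Sum = 13.
n = 7, so closeness = 6/13.

6/13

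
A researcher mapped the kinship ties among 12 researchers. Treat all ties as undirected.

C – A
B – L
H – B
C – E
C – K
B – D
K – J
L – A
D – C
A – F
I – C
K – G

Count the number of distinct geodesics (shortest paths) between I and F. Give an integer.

The shortest distance is 3, and the only length-3 path is I–C–A–F. So there is exactly 1 shortest path.

1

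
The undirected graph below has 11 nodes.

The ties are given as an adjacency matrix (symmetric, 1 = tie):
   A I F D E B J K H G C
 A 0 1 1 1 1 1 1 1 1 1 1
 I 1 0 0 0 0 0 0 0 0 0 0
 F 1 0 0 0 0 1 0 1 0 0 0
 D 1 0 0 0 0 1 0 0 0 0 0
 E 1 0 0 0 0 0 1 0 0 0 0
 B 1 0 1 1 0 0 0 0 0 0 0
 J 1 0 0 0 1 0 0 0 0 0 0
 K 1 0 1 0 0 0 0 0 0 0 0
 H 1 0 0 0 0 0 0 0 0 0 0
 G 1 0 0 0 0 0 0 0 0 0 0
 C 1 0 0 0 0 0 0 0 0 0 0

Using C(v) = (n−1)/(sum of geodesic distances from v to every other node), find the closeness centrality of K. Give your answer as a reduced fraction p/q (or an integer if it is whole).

Distances from K: A:1, B:2, C:2, D:2, E:2, F:1, G:2, H:2, I:2, J:2. Sum = 18.
n = 11, so closeness = 10/18 = 5/9.

5/9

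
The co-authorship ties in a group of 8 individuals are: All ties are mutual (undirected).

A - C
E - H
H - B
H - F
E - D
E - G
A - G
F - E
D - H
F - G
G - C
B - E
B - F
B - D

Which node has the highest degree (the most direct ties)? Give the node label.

E

Degrees — A:2, B:4, C:2, D:3, E:5, F:4, G:4, H:4.
The maximum is 5, attained only by E.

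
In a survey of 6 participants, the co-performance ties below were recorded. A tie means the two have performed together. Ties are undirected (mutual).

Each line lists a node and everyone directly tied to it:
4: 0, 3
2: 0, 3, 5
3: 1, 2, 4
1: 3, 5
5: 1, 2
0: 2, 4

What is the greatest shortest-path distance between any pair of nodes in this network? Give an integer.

3

Eccentricity of each node (its greatest distance to any other): 0:3, 1:3, 2:2, 3:2, 4:3, 5:3.
The maximum eccentricity is 3, realized for instance by the pair 0–1 via 0 – 2 – 3 – 1. So the diameter is 3.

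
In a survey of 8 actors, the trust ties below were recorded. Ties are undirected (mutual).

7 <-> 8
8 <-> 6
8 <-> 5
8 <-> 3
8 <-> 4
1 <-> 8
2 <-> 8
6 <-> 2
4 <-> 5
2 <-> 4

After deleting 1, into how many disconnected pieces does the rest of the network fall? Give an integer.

1

1's neighbors (8) remain reachable from one another through other ties, so the rest of the network stays in one piece.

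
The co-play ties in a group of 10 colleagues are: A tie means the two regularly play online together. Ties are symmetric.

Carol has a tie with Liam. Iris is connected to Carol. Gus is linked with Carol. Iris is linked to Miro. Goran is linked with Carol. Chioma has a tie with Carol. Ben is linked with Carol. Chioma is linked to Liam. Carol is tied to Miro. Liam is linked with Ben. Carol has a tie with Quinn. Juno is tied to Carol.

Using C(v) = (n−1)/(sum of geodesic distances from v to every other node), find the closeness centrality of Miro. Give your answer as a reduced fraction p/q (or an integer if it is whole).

9/16

Distances from Miro: Ben:2, Carol:1, Chioma:2, Goran:2, Gus:2, Iris:1, Juno:2, Liam:2, Quinn:2. Sum = 16.
n = 10, so closeness = 9/16.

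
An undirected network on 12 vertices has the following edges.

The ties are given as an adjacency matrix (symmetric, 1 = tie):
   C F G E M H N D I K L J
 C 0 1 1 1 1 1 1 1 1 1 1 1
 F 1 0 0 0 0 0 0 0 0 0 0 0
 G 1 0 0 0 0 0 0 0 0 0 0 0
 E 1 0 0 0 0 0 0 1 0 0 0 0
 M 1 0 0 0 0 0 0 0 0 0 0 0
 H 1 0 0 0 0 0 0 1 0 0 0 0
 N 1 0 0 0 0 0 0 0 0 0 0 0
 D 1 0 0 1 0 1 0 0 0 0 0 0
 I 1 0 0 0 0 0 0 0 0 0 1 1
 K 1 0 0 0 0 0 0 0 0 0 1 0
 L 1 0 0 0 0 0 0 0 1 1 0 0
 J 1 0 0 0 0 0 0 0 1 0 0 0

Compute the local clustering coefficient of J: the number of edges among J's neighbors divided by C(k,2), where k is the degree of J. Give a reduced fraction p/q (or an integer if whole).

J's neighbors: C and I (k = 2).
Possible neighbor pairs: C(2,2) = 1. Edges among them: C–I → e = 1.
Clustering(J) = 1/1.

1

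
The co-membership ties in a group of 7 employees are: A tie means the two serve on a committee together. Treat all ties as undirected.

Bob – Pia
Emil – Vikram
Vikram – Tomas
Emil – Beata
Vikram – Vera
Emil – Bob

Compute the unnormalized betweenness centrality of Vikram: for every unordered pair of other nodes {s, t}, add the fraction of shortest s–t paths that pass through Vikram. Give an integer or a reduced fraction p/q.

9

Pairs whose geodesics pass through Vikram — Beata–Tomas: 1; Beata–Vera: 1; Tomas–Pia: 1; Tomas–Vera: 1; Tomas–Bob: 1; Tomas–Emil: 1; Pia–Vera: 1; Vera–Bob: 1; Vera–Emil: 1.
All other pairs contribute 0.
Summing the contributions gives betweenness(Vikram) = 9.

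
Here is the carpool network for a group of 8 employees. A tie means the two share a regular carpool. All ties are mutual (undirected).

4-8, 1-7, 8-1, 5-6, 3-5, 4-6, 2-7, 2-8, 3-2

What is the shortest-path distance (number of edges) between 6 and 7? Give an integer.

4

One shortest route is 6 – 4 – 8 – 1 – 7, which uses 4 edges, and at distance 3 from 6 we only reach {1, 2}, which does not include 7. So d(6,7) = 4.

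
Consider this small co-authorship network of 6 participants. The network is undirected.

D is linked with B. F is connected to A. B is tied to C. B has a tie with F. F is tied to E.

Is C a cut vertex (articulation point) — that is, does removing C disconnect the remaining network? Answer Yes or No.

Even without C, every remaining node can still reach every other (the residual graph is connected), so C is not a cut vertex.

No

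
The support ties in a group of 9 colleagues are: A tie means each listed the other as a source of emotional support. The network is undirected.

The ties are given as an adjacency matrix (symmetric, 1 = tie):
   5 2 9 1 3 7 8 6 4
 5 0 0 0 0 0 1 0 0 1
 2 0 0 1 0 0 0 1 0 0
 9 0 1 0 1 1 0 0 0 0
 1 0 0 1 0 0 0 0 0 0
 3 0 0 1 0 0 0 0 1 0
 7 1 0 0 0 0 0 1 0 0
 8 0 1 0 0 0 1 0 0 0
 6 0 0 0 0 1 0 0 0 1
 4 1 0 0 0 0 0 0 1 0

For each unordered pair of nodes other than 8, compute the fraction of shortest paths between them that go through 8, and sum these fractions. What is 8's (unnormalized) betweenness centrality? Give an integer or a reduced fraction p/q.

6

Pairs whose geodesics pass through 8 — 5–2: 1; 5–9: 1/2; 5–1: 1/2; 2–7: 1; 2–4: 1/2; 9–7: 1; 1–7: 1; 3–7: 1/2.
All other pairs contribute 0.
Summing the contributions gives betweenness(8) = 6.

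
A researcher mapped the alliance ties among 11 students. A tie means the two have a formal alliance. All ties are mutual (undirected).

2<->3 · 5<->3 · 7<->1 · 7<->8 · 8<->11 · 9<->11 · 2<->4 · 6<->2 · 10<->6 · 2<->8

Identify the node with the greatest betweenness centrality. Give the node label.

Unnormalized betweenness of each node: 1:0, 2:33, 3:9, 4:0, 5:0, 6:9, 7:9, 8:28, 9:0, 10:0, 11:9.
2 has the largest value, 33, making it the main broker — the node through which the most shortest paths run.

2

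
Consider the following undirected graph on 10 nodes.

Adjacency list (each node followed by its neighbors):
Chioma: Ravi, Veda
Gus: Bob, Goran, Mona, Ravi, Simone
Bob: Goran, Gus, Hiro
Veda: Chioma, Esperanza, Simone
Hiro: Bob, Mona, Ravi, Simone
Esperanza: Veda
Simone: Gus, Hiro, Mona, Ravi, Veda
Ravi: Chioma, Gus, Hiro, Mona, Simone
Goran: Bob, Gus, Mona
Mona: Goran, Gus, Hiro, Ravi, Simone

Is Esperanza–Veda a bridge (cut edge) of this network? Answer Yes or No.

Yes

Without the Esperanza–Veda edge there is no alternate route between Esperanza and Veda, so the network disconnects. It is a bridge.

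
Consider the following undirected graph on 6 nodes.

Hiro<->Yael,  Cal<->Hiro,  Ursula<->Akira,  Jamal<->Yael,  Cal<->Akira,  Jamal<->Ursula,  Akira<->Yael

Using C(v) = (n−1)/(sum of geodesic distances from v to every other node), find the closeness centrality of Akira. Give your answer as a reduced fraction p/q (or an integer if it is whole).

Distances from Akira: Cal:1, Hiro:2, Jamal:2, Ursula:1, Yael:1. Sum = 7.
n = 6, so closeness = 5/7.

5/7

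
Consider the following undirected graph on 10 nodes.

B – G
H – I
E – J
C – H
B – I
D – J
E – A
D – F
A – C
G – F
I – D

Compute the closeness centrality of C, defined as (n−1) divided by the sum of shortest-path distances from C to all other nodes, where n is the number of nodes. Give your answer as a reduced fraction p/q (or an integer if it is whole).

9/23

Distances from C: A:1, B:3, D:3, E:2, F:4, G:4, H:1, I:2, J:3. Sum = 23.
n = 10, so closeness = 9/23.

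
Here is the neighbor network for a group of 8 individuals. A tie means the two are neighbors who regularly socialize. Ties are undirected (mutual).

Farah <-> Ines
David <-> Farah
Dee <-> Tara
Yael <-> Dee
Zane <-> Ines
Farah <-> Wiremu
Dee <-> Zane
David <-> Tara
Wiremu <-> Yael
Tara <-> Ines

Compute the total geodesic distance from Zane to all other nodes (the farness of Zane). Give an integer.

Distances from Zane: David:3, Dee:1, Farah:2, Ines:1, Tara:2, Wiremu:3, Yael:2.
Sum = 3 + 1 + 2 + 1 + 2 + 3 + 2 = 14.

14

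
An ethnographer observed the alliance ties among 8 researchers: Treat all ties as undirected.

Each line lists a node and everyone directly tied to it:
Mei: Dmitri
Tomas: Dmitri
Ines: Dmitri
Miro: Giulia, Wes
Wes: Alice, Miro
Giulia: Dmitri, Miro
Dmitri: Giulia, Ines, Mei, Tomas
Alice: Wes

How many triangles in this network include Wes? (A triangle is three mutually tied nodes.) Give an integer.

0

Wes's neighbors are Alice and Miro, but none of them are tied to each other, so no triangle contains Wes.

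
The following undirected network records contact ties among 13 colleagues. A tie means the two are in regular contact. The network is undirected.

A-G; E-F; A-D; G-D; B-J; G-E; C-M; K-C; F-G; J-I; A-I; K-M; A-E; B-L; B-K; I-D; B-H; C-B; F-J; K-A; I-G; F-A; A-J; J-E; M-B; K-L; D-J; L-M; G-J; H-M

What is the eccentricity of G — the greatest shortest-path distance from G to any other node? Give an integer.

3

Distances from G: A:1, B:2, C:3, D:1, E:1, F:1, H:3, I:1, J:1, K:2, L:3, M:3.
The largest is 3 (to L, M, C, and H), so the eccentricity of G is 3.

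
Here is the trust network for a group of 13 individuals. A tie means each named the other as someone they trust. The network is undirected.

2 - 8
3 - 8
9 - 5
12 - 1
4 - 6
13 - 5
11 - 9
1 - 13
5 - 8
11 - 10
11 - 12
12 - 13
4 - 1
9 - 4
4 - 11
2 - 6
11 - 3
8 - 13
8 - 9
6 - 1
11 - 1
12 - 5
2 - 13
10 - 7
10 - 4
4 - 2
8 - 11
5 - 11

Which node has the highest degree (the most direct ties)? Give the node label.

11

Degrees — 1:5, 2:4, 3:2, 4:6, 5:5, 6:3, 7:1, 8:6, 9:4, 10:3, 11:8, 12:4, 13:5.
The maximum is 8, attained only by 11.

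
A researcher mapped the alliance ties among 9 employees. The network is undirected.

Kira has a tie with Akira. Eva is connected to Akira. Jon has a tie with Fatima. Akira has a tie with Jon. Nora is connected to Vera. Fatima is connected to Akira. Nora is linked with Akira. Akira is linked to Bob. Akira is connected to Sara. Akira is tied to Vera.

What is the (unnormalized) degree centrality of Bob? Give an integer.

Bob is directly tied to Akira. That is 1 neighbor, so the degree of Bob is 1.

1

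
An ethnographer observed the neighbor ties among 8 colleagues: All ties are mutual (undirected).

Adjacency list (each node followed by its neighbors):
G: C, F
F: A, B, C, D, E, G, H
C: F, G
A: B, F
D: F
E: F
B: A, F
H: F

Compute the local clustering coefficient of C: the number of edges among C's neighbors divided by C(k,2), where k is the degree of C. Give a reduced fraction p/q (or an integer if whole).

C's neighbors: F and G (k = 2).
Possible neighbor pairs: C(2,2) = 1. Edges among them: F–G → e = 1.
Clustering(C) = 1/1.

1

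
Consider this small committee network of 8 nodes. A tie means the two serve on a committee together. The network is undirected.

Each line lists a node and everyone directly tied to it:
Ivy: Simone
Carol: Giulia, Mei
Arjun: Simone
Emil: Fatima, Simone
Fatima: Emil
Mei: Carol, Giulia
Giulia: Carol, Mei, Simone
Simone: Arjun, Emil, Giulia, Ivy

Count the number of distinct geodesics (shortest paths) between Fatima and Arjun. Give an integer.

1

The shortest distance is 3, and the only length-3 path is Fatima–Emil–Simone–Arjun. So there is exactly 1 shortest path.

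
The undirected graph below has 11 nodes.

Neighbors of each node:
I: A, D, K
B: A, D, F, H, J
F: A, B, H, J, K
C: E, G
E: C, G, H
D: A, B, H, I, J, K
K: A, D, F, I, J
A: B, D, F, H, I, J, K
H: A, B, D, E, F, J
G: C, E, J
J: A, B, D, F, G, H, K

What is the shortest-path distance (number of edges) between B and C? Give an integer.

3

One shortest route is B – H – E – C, which uses 3 edges, and at distance 2 from B we only reach {E, G, I, K}, which does not include C. So d(B,C) = 3.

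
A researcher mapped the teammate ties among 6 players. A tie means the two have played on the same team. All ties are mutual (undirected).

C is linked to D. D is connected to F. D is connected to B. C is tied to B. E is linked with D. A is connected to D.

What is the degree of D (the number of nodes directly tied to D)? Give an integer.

D is directly tied to A, B, C, E, and F. That is 5 neighbors, so the degree of D is 5.

5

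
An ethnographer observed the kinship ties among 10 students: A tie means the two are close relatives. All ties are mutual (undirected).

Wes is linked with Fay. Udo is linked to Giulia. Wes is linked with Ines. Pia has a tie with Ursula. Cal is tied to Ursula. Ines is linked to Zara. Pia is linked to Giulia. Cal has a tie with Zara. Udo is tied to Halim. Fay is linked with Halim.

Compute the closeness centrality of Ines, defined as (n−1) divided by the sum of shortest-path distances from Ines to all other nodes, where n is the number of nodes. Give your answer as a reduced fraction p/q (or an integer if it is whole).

Distances from Ines: Cal:2, Fay:2, Giulia:5, Halim:3, Pia:4, Udo:4, Ursula:3, Wes:1, Zara:1. Sum = 25.
n = 10, so closeness = 9/25.

9/25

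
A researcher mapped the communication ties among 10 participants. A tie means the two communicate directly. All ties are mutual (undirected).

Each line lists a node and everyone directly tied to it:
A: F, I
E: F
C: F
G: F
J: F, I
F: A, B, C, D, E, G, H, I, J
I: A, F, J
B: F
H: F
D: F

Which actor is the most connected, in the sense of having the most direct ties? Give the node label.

Degrees — A:2, B:1, C:1, D:1, E:1, F:9, G:1, H:1, I:3, J:2.
The maximum is 9, attained only by F.

F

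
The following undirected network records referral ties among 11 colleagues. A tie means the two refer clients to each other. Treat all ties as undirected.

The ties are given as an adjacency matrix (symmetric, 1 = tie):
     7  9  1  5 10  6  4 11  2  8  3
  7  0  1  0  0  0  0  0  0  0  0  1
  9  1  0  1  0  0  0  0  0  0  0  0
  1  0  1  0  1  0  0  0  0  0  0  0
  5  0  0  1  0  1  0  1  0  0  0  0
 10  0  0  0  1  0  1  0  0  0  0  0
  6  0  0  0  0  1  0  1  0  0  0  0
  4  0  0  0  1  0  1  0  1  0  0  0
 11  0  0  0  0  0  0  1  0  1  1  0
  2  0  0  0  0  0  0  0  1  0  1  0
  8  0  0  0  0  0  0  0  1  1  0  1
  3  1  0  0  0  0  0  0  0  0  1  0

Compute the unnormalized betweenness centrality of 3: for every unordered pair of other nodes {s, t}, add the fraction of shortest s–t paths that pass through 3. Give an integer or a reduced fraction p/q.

41/6

Pairs whose geodesics pass through 3 — 7–6: 1/3; 7–4: 1/2; 7–11: 1; 7–2: 1; 7–8: 1; 9–11: 1/2; 9–2: 1; 9–8: 1; 1–8: 1/2.
All other pairs contribute 0.
Summing the contributions gives betweenness(3) = 41/6.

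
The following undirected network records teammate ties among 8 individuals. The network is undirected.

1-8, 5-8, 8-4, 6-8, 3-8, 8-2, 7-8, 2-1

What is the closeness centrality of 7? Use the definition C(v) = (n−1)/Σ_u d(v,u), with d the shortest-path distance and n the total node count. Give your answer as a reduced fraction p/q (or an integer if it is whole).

Distances from 7: 1:2, 2:2, 3:2, 4:2, 5:2, 6:2, 8:1. Sum = 13.
n = 8, so closeness = 7/13.

7/13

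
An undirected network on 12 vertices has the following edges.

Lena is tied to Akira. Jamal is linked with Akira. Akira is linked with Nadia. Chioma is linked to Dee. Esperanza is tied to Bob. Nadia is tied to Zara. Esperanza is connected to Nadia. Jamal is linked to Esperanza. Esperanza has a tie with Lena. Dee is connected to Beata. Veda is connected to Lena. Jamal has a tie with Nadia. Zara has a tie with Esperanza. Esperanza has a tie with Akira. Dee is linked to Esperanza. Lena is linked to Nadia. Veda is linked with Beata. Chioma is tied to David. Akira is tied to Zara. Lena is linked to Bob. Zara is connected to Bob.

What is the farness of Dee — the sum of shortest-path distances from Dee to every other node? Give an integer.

19

Distances from Dee: Akira:2, Beata:1, Bob:2, Chioma:1, David:2, Esperanza:1, Jamal:2, Lena:2, Nadia:2, Veda:2, Zara:2.
Sum = 2 + 1 + 2 + 1 + 2 + 1 + 2 + 2 + 2 + 2 + 2 = 19.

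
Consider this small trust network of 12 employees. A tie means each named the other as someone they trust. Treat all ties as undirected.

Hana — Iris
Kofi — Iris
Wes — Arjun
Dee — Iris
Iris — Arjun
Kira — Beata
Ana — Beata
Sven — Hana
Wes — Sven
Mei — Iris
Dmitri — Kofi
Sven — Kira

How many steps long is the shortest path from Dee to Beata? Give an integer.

One shortest route is Dee – Iris – Hana – Sven – Kira – Beata, which uses 5 edges, and at distance 4 from Dee we only reach {Kira}, which does not include Beata. So d(Dee,Beata) = 5.

5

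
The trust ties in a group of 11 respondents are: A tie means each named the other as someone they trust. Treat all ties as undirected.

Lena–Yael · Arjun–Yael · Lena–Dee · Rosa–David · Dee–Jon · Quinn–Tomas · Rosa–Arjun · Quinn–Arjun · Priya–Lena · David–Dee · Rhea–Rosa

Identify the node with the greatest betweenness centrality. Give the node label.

Arjun

Unnormalized betweenness of each node: Arjun:41/2, David:9, Dee:27/2, Jon:0, Lena:29/2, Priya:0, Quinn:9, Rhea:0, Rosa:31/2, Tomas:0, Yael:11.
Arjun has the largest value, 41/2, making it the main broker — the node through which the most shortest paths run.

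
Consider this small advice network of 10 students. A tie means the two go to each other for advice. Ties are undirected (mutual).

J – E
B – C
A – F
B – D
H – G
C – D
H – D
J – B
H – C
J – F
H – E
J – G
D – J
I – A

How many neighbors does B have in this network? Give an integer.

3

B is directly tied to C, D, and J. That is 3 neighbors, so the degree of B is 3.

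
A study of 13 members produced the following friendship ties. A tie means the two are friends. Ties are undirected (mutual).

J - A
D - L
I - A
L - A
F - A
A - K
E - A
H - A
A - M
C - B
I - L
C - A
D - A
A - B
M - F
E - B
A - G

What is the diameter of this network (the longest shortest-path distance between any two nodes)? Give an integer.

Eccentricity of each node (its greatest distance to any other): A:1, B:2, C:2, D:2, E:2, F:2, G:2, H:2, I:2, J:2, K:2, L:2, M:2.
The maximum eccentricity is 2, realized for instance by the pair I–K via I – A – K. So the diameter is 2.

2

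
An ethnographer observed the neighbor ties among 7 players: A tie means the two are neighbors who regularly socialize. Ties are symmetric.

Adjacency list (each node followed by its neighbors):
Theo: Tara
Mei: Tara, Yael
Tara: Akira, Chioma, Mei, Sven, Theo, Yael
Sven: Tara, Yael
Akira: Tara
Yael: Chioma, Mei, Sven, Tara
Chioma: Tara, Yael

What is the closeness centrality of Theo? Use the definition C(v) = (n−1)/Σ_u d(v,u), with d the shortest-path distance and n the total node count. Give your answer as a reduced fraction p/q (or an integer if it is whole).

6/11

Distances from Theo: Akira:2, Chioma:2, Mei:2, Sven:2, Tara:1, Yael:2. Sum = 11.
n = 7, so closeness = 6/11.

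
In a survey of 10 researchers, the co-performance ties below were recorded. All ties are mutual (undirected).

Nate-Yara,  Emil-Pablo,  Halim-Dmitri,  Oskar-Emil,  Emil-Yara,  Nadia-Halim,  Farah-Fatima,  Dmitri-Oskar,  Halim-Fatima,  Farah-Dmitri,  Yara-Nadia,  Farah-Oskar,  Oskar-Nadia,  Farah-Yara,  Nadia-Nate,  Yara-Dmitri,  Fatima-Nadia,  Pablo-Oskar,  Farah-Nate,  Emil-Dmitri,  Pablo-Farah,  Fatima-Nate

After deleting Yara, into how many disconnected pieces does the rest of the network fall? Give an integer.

Yara's neighbors (Dmitri, Emil, Farah, Nadia, and Nate) remain reachable from one another through other ties, so the rest of the network stays in one piece.

1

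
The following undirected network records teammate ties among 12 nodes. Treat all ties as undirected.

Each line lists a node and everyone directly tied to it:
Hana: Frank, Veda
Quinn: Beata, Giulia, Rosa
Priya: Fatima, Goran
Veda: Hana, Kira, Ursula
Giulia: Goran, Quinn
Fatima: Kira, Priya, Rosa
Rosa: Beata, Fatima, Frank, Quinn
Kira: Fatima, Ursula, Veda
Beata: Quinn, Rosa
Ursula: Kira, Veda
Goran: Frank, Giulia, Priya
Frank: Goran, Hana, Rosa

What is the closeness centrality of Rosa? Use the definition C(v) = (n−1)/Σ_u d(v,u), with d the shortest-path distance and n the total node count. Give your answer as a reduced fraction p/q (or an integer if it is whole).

Distances from Rosa: Beata:1, Fatima:1, Frank:1, Giulia:2, Goran:2, Hana:2, Kira:2, Priya:2, Quinn:1, Ursula:3, Veda:3. Sum = 20.
n = 12, so closeness = 11/20.

11/20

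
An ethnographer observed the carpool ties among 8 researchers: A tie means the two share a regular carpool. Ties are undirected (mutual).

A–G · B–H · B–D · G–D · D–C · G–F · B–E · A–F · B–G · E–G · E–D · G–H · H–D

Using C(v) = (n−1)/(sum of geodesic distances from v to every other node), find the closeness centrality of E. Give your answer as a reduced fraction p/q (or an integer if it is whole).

7/11

Distances from E: A:2, B:1, C:2, D:1, F:2, G:1, H:2. Sum = 11.
n = 8, so closeness = 7/11.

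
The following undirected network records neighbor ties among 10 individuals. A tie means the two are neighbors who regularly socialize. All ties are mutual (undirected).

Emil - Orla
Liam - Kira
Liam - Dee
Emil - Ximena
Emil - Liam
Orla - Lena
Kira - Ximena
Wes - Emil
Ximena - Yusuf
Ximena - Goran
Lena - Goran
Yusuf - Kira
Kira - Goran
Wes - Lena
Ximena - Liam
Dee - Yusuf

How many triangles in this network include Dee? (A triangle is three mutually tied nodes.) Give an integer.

Dee's neighbors are Liam and Yusuf, but none of them are tied to each other, so no triangle contains Dee.

0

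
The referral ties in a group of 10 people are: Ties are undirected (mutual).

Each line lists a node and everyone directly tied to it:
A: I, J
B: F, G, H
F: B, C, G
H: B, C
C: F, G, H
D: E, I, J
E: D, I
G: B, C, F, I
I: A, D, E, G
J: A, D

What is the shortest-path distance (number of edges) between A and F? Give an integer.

One shortest route is A – I – G – F, which uses 3 edges, and at distance 2 from A we only reach {D, E, G}, which does not include F. So d(A,F) = 3.

3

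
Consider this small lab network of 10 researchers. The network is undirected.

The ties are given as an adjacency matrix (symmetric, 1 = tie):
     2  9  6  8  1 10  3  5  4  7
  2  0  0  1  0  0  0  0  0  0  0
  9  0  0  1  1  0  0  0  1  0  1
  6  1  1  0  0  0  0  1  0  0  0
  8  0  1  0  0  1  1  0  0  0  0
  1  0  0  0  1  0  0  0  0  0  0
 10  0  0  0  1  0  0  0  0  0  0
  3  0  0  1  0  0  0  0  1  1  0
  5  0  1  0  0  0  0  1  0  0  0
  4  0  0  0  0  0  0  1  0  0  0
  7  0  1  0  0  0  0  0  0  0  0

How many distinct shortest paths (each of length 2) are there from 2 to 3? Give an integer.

1

The shortest distance is 2, and the only length-2 path is 2–6–3. So there is exactly 1 shortest path.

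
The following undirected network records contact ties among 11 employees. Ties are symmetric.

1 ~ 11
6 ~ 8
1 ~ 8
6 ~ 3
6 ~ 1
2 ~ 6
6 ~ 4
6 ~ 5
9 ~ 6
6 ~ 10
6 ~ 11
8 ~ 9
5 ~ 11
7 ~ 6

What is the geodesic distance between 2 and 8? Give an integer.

2

One shortest route is 2 – 6 – 8, which uses 2 edges, and 2 and 8 are not directly tied, so nothing shorter exists. So d(2,8) = 2.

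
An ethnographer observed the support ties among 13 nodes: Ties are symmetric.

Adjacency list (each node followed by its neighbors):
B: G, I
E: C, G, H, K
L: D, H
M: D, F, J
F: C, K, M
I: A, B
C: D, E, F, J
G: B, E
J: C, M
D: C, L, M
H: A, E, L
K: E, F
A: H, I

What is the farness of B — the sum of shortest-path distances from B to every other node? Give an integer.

Distances from B: A:2, C:3, D:4, E:2, F:4, G:1, H:3, I:1, J:4, K:3, L:4, M:5.
Sum = 2 + 3 + 4 + 2 + 4 + 1 + 3 + 1 + 4 + 3 + 4 + 5 = 36.

36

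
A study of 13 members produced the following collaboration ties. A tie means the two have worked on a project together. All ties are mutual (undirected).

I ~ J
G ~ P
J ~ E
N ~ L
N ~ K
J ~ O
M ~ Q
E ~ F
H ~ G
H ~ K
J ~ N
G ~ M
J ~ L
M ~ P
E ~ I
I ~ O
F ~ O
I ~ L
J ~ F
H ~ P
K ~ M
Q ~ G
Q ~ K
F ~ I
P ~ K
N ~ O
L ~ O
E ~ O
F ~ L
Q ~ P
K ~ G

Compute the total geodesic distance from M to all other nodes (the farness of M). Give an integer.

Distances from M: E:4, F:4, G:1, H:2, I:4, J:3, K:1, L:3, N:2, O:3, P:1, Q:1.
Sum = 4 + 4 + 1 + 2 + 4 + 3 + 1 + 3 + 2 + 3 + 1 + 1 = 29.

29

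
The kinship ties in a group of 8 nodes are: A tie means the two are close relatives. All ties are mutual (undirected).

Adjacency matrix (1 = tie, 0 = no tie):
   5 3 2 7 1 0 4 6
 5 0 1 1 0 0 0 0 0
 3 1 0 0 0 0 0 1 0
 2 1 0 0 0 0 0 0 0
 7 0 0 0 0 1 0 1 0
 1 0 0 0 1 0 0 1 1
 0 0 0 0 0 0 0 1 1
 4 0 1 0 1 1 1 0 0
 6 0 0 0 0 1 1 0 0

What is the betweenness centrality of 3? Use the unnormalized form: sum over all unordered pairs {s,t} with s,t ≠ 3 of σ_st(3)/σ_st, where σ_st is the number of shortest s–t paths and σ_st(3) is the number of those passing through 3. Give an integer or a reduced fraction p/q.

10

Pairs whose geodesics pass through 3 — 5–7: 1; 5–1: 1; 5–0: 1; 5–4: 1; 5–6: 2/2; 2–7: 1; 2–1: 1; 2–0: 1; 2–4: 1; 2–6: 2/2.
All other pairs contribute 0.
Summing the contributions gives betweenness(3) = 10.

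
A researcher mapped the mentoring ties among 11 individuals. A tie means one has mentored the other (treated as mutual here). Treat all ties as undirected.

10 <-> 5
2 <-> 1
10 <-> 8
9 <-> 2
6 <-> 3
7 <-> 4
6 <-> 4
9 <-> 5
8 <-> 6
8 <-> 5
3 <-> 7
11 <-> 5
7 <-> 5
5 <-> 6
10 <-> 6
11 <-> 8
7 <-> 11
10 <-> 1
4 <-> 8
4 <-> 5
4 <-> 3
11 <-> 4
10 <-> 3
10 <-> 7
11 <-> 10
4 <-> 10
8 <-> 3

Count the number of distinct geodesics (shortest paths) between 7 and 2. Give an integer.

The shortest distance is 3. The length-3 paths are: 7–10–1–2; 7–5–9–2.
That gives 2 distinct shortest paths.

2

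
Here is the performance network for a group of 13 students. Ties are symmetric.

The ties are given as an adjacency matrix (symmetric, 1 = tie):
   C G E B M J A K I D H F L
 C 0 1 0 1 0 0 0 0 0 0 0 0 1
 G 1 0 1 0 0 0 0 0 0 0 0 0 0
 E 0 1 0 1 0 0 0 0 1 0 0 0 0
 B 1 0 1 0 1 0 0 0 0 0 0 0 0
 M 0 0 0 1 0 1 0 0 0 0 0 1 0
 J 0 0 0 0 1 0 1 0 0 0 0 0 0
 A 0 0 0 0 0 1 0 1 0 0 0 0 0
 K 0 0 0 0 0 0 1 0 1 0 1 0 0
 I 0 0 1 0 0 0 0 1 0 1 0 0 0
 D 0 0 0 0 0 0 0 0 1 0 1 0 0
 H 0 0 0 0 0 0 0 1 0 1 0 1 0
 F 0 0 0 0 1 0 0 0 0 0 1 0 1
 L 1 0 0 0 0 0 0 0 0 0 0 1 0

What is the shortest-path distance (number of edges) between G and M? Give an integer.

3

One shortest route is G – C – B – M, which uses 3 edges, and at distance 2 from G we only reach {B, I, L}, which does not include M. So d(G,M) = 3.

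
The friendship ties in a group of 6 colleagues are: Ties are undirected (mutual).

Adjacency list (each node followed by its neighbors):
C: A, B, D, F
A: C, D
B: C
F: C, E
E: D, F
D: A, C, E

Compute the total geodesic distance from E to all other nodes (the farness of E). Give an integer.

9

Distances from E: A:2, B:3, C:2, D:1, F:1.
Sum = 2 + 3 + 2 + 1 + 1 = 9.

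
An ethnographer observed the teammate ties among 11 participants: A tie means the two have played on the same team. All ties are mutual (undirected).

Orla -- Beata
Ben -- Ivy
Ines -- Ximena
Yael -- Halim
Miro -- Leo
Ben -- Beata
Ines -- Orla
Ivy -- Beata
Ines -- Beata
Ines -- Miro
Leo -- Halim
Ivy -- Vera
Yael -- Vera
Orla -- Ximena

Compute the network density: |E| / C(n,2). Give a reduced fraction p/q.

14/55

There are 14 edges and 11 nodes, so the maximum possible is C(11,2) = 55.
Density = 14/55.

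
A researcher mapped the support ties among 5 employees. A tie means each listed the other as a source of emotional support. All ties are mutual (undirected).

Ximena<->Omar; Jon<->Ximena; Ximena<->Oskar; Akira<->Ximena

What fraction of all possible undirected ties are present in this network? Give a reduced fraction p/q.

There are 4 edges and 5 nodes, so the maximum possible is C(5,2) = 10.
Density = 4/10 = 2/5.

2/5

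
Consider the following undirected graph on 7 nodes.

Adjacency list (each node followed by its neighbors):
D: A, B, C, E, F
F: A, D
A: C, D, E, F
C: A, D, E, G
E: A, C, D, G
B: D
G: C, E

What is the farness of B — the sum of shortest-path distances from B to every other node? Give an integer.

Distances from B: A:2, C:2, D:1, E:2, F:2, G:3.
Sum = 2 + 2 + 1 + 2 + 2 + 3 = 12.

12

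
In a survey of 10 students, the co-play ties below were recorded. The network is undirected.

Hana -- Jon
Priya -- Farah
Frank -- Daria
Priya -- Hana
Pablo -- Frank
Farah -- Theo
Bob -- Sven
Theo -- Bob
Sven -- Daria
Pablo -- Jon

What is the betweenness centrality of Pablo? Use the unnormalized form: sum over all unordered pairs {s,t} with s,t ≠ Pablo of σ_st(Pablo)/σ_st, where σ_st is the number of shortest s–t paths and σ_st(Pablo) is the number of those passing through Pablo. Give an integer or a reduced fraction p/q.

8

Pairs whose geodesics pass through Pablo — Hana–Sven: 1/2; Hana–Daria: 1; Hana–Frank: 1; Priya–Daria: 1/2; Priya–Frank: 1; Farah–Frank: 1/2; Bob–Jon: 1/2; Sven–Jon: 1; Daria–Jon: 1; Frank–Jon: 1.
All other pairs contribute 0.
Summing the contributions gives betweenness(Pablo) = 8.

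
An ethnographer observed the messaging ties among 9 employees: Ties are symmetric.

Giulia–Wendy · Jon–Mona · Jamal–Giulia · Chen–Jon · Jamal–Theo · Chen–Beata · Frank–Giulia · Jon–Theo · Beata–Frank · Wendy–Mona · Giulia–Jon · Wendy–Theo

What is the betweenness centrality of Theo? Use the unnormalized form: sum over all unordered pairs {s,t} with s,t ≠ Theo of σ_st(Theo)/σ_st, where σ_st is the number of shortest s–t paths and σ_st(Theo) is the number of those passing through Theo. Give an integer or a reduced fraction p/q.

8/3

Pairs whose geodesics pass through Theo — Wendy–Jon: 1/3; Wendy–Chen: 1/3; Wendy–Jamal: 1/2; Mona–Jamal: 2/4; Jon–Jamal: 1/2; Chen–Jamal: 1/2.
All other pairs contribute 0.
Summing the contributions gives betweenness(Theo) = 8/3.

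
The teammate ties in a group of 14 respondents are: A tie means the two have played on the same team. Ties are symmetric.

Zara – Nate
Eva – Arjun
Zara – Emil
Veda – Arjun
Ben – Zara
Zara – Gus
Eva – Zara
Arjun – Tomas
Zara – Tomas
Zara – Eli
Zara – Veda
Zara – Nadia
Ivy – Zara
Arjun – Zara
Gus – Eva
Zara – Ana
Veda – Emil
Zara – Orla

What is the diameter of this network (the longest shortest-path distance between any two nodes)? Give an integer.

2

Eccentricity of each node (its greatest distance to any other): Ana:2, Arjun:2, Ben:2, Eli:2, Emil:2, Eva:2, Gus:2, Ivy:2, Nadia:2, Nate:2, Orla:2, Tomas:2, Veda:2, Zara:1.
The maximum eccentricity is 2, realized for instance by the pair Ivy–Nate via Ivy – Zara – Nate. So the diameter is 2.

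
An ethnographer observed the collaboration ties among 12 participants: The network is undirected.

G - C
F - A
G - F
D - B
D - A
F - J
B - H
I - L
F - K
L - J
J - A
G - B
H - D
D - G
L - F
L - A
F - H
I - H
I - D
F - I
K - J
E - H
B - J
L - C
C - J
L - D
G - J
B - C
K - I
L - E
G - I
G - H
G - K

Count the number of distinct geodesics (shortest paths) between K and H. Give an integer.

The shortest distance is 2. The length-2 paths are: K–I–H; K–G–H; K–F–H.
That gives 3 distinct shortest paths.

3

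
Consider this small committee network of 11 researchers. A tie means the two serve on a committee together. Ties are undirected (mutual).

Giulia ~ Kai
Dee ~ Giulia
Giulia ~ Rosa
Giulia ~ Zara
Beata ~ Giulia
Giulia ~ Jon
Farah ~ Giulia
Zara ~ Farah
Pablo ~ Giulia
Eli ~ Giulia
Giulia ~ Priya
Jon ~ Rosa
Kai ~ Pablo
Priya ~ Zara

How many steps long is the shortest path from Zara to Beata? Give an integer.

One shortest route is Zara – Giulia – Beata, which uses 2 edges, and Zara and Beata are not directly tied, so nothing shorter exists. So d(Zara,Beata) = 2.

2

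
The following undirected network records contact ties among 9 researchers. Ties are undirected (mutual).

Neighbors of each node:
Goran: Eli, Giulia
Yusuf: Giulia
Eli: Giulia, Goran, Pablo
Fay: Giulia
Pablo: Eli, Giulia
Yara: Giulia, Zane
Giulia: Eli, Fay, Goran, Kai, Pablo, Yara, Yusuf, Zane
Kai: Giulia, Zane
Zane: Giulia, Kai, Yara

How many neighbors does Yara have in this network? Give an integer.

2

Yara is directly tied to Giulia and Zane. That is 2 neighbors, so the degree of Yara is 2.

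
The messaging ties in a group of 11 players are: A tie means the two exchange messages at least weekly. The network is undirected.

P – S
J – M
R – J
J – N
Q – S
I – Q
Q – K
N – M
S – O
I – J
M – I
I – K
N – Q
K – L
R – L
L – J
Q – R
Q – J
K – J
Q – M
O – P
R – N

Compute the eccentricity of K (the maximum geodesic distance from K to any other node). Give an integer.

Distances from K: I:1, J:1, L:1, M:2, N:2, O:3, P:3, Q:1, R:2, S:2.
The largest is 3 (to P and O), so the eccentricity of K is 3.

3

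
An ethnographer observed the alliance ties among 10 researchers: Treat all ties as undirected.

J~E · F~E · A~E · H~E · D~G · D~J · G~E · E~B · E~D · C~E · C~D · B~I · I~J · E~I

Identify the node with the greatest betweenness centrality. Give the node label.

E

Unnormalized betweenness of each node: A:0, B:0, C:0, D:3/2, E:57/2, F:0, G:0, H:0, I:1/2, J:1/2.
E has the largest value, 57/2, making it the main broker — the node through which the most shortest paths run.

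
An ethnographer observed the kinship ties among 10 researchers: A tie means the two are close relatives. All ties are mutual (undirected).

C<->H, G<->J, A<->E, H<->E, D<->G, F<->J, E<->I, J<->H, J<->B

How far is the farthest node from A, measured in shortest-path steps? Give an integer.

5

Distances from A: B:4, C:3, D:5, E:1, F:4, G:4, H:2, I:2, J:3.
The largest is 5 (to D), so the eccentricity of A is 5.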